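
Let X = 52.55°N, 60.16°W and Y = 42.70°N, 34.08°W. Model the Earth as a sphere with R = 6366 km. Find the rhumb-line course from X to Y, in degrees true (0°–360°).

119.4°

Meridional parts: M(φ₁)=+1.0819, M(φ₂)=+0.8257 → ΔM = -0.2562;  Δλ = +0.4552 rad
tan C = Δλ / ΔM = -1.7770 → C = 119.37°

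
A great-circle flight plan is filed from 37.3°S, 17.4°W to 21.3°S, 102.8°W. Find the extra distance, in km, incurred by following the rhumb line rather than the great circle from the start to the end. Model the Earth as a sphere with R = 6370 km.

Great circle: cos σ = sin φ₁ sin φ₂ + cos φ₁ cos φ₂ cos Δλ,  σ = 1.2875 rad → d_gc = 8201.1 km
Rhumb line: Δψ = +0.3219, q = Δφ/Δψ = 0.8674, d_rh = R√(Δφ²+q²Δλ²) = 8425.8 km
Excess = 8425.8 − 8201.1 = 224.7 ≈ 225 km

225 km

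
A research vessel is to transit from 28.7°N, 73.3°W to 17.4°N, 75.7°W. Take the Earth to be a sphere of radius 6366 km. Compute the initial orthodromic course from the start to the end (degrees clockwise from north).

191.5°

θ = atan2( sin Δλ·cos φ₂ ,  cos φ₁ sin φ₂ − sin φ₁ cos φ₂ cos Δλ )
  = atan2(-0.0400, -0.1955) = 191.55°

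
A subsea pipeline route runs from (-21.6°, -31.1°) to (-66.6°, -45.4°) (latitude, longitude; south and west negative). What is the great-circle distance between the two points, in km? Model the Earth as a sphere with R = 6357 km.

Haversine: a = sin²(Δφ/2)+cos φ₁ cos φ₂ sin²(Δλ/2) = 0.15217;  σ = 2·atan2(√a,√(1−a))
σ = 45.920° → d = Rσ = 6357·0.80145 = 5095 km

5095 km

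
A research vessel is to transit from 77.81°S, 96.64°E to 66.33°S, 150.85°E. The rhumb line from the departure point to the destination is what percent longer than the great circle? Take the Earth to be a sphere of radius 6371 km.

Great circle: σ = 0.3338 rad → d_gc = Rσ = 2126.8 km
Rhumb: Δφ = +0.2004, Δλ = +0.9461, Δψ = +0.6742, q = Δφ/Δψ = 0.2972 → d_rh = R√(Δφ²+q²Δλ²) = 2199.7 km
Excess = (2199.7 − 2126.8) / 2126.8 = 72.9 / 2126.8 = 3.43% ≈ 3.4%

3.4%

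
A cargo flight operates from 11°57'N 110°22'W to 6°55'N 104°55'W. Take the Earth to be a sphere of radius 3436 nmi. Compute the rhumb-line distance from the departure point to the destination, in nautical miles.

Rhumb course C = atan2(Δλ, Δψ) with Δψ = ln[tan(π/4+φ₂/2)/tan(π/4+φ₁/2)] = -0.0891, Δλ = +0.0951 → C = 133.12°
d = R·|Δφ| / |cos C| = 3436·0.08785 / 0.68356 = 442 nmi

442 nmi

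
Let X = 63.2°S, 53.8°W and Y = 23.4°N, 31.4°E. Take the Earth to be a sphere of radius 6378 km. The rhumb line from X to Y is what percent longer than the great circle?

Great circle: σ = 1.8964 rad → d_gc = Rσ = 12095.1 km
Rhumb: Δφ = +1.5115, Δλ = +1.4870, Δψ = +1.8548, q = Δφ/Δψ = 0.8149 → d_rh = R√(Δφ²+q²Δλ²) = 12355.7 km
Excess = (12355.7 − 12095.1) / 12095.1 = 260.6 / 12095.1 = 2.155% ≈ 2.2%

2.2%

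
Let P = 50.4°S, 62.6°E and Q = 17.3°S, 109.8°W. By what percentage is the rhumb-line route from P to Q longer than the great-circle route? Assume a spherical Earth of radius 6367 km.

27.9%

Great circle: σ = 1.9542 rad → d_gc = Rσ = 12442.6 km
Rhumb: Δφ = +0.5777, Δλ = -3.0089, Δψ = +0.7150, q = Δφ/Δψ = 0.8080 → d_rh = R√(Δφ²+q²Δλ²) = 15911.2 km
Excess = (15911.2 − 12442.6) / 12442.6 = 3468.6 / 12442.6 = 27.88% ≈ 27.9%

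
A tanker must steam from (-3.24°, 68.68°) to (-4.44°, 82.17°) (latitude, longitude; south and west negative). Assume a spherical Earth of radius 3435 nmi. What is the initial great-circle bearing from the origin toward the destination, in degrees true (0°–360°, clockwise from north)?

θ = atan2( sin Δλ·cos φ₂ ,  cos φ₁ sin φ₂ − sin φ₁ cos φ₂ cos Δλ )
  = atan2(+0.2326, -0.0225) = 95.53°

95.5°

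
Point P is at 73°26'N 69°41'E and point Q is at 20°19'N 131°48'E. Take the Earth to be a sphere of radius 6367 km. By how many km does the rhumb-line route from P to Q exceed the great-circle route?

208 km

Great circle: cos σ = sin φ₁ sin φ₂ + cos φ₁ cos φ₂ cos Δλ,  σ = 1.0952 rad → d_gc = 6973.3 km
Rhumb line: Δψ = -1.5647, q = Δφ/Δψ = 0.5925, d_rh = R√(Δφ²+q²Δλ²) = 7181.0 km
Excess = 7181.0 − 6973.3 = 207.7 ≈ 208 km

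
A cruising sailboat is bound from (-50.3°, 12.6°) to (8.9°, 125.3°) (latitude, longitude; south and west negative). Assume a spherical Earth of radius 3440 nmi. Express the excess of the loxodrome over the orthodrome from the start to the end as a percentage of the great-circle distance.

3.8%

Great circle: σ = 1.9418 rad → d_gc = Rσ = 6679.9 nmi
Rhumb: Δφ = +1.0332, Δλ = +1.9670, Δψ = +1.1748, q = Δφ/Δψ = 0.8795 → d_rh = R√(Δφ²+q²Δλ²) = 6931.6 nmi
Excess = (6931.6 − 6679.9) / 6679.9 = 251.7 / 6679.9 = 3.77% ≈ 3.8%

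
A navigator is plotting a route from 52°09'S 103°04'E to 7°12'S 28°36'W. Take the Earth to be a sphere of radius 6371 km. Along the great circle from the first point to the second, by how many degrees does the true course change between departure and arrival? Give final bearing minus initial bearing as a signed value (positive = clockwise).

+100.1°

Initial bearing θ₁ = atan2(sin Δλ cos φ₂, cos φ₁ sin φ₂ − sin φ₁ cos φ₂ cos Δλ) = 231.11°
Final bearing θ₂ = (initial bearing from the destination back to the start) + 180° = 331.22°
Δθ = θ₂ − θ₁ = +100.1°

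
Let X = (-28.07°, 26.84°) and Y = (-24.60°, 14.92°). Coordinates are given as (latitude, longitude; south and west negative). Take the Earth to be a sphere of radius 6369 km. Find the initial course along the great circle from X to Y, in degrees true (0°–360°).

θ = atan2( sin Δλ·cos φ₂ ,  cos φ₁ sin φ₂ − sin φ₁ cos φ₂ cos Δλ )
  = atan2(-0.1878, +0.0513) = 285.28°

285.3°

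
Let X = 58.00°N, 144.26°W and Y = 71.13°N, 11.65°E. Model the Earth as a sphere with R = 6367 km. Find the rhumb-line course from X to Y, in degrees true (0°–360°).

78.7°

Δψ = ln[tan(π/4+φ₂/2)/tan(π/4+φ₁/2)] = +0.5455
Δλ = +2.7211 rad (taken the short way round)
course = atan2(Δλ, Δψ) = 78.66°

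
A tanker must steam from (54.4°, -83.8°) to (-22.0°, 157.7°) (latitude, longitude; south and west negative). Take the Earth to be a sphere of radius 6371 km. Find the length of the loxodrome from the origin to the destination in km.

Δψ = ln[tan(π/4+φ₂/2)/tan(π/4+φ₁/2)] = -1.5299;  Δφ = -1.3334 rad,  Δλ = -2.0682 rad
q = Δφ/Δψ = 0.8716
d = R·√(Δφ² + q²Δλ²) = 6371·2.24222 = 14285 km

14285 km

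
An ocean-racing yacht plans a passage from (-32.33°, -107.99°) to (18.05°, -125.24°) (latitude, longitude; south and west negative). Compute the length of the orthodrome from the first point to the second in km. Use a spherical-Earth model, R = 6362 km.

5887 km

Haversine: a = sin²(Δφ/2)+cos φ₁ cos φ₂ sin²(Δλ/2) = 0.19922;  σ = 2·atan2(√a,√(1−a))
σ = 53.019° → d = Rσ = 6362·0.92535 = 5887 km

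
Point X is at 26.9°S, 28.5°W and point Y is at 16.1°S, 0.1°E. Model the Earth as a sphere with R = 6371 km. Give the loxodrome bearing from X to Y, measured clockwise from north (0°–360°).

Meridional parts: M(φ₁)=-0.4878, M(φ₂)=-0.2848 → ΔM = +0.2030;  Δλ = +0.4992 rad
tan C = Δλ / ΔM = +2.4591 → C = 67.87°

67.9°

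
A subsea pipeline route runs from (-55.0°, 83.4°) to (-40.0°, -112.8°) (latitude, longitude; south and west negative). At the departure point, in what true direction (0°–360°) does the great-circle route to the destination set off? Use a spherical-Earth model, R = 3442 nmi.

167.6°

N = sin Δλ·cos φ₂ = +0.2137;  D = cos φ₁ sin φ₂ − sin φ₁ cos φ₂ cos Δλ = -0.9713
initial course = atan2(N, D) = 167.59°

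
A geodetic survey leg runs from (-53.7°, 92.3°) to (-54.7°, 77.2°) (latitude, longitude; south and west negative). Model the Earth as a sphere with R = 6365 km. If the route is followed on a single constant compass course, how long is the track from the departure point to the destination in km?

Δψ = ln[tan(π/4+φ₂/2)/tan(π/4+φ₁/2)] = -0.0298;  Δφ = -0.0175 rad,  Δλ = -0.2635 rad
q = Δφ/Δψ = 0.5849
d = R·√(Δφ² + q²Δλ²) = 6365·0.15514 = 987 km

987 km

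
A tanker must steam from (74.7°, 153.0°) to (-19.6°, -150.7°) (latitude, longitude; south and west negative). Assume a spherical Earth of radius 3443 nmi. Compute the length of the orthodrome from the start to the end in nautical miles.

6051 nmi

Haversine: a = sin²(Δφ/2)+cos φ₁ cos φ₂ sin²(Δλ/2) = 0.59282;  σ = 2·atan2(√a,√(1−a))
σ = 100.698° → d = Rσ = 3443·1.75752 = 6051 nmi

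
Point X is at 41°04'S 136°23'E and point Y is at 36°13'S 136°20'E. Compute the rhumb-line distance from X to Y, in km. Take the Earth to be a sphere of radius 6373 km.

539 km

Rhumb course C = atan2(Δλ, Δψ) with Δψ = ln[tan(π/4+φ₂/2)/tan(π/4+φ₁/2)] = +0.1084, Δλ = -0.0009 → C = 359.54°
d = R·|Δφ| / |cos C| = 6373·0.08465 / 0.99997 = 539 km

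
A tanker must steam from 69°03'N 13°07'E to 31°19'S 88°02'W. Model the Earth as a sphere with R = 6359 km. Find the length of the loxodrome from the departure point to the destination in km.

14125 km

Rhumb course C = atan2(Δλ, Δψ) with Δψ = ln[tan(π/4+φ₂/2)/tan(π/4+φ₁/2)] = -2.2640, Δλ = -1.7654 → C = 217.95°
d = R·|Δφ| / |cos C| = 6359·1.75173 / 0.78859 = 14125 km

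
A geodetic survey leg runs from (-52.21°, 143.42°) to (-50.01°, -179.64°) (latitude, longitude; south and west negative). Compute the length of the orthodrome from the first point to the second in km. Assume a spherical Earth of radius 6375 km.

2564 km

cos σ = sin φ₁ sin φ₂ + cos φ₁ cos φ₂ cos Δλ
      = sin(-52.21°)sin(-50.01°) + cos(-52.21°)cos(-50.01°)cos(36.94°) = 0.9202
σ = 23.043° → d = Rσ = 6375·0.40217 = 2564 km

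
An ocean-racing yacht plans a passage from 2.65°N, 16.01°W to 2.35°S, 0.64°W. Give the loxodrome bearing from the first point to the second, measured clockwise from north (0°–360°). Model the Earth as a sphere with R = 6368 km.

Δψ = ln[tan(π/4+φ₂/2)/tan(π/4+φ₁/2)] = -0.0873
Δλ = +0.2683 rad (taken the short way round)
course = atan2(Δλ, Δψ) = 108.03°

108.0°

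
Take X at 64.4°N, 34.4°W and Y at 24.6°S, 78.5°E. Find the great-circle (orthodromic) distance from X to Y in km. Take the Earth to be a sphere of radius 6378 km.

cos σ = sin φ₁ sin φ₂ + cos φ₁ cos φ₂ cos Δλ
      = sin(64.40°)sin(-24.60°) + cos(64.40°)cos(-24.60°)cos(112.90°) = -0.5283
σ = 121.890° → d = Rσ = 6378·2.12738 = 13568 km

13568 km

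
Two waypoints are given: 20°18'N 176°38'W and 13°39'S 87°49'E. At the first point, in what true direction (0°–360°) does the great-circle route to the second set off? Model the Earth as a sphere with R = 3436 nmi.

θ = atan2( sin Δλ·cos φ₂ ,  cos φ₁ sin φ₂ − sin φ₁ cos φ₂ cos Δλ )
  = atan2(-0.9672, -0.1887) = 258.96°

259.0°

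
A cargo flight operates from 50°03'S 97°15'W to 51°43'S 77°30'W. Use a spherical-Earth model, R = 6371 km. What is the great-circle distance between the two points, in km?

1393 km

Haversine: a = sin²(Δφ/2)+cos φ₁ cos φ₂ sin²(Δλ/2) = 0.01191;  σ = 2·atan2(√a,√(1−a))
σ = 12.532° → d = Rσ = 6371·0.21872 = 1393 km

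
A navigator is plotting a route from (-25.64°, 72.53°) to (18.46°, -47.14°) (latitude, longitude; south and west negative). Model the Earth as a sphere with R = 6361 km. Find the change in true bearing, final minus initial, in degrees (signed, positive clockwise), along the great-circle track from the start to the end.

At departure: θ₁ = atan2(sin Δλ cos φ₂, cos φ₁ sin φ₂ − sin φ₁ cos φ₂ cos Δλ) = 275.70°
At arrival: θ₂ = atan2(sin Δλ cos φ₁, −cos φ₂ sin φ₁ + sin φ₂ cos φ₁ cos Δλ) = 288.96°
Δθ = θ₂ − θ₁ = +13.3°

+13.3°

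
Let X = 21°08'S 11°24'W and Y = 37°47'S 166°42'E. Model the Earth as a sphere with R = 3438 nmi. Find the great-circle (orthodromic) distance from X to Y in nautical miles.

7264 nmi

Haversine: a = sin²(Δφ/2)+cos φ₁ cos φ₂ sin²(Δλ/2) = 0.75794;  σ = 2·atan2(√a,√(1−a))
σ = 121.056° → d = Rσ = 3438·2.11283 = 7264 nmi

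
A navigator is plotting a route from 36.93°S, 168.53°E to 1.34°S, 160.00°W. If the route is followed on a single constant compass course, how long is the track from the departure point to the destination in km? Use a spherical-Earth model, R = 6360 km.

5105 km

Δψ = ln[tan(π/4+φ₂/2)/tan(π/4+φ₁/2)] = +0.6711;  Δφ = +0.6212 rad,  Δλ = +0.5493 rad
q = Δφ/Δψ = 0.9256
d = R·√(Δφ² + q²Δλ²) = 6360·0.80270 = 5105 km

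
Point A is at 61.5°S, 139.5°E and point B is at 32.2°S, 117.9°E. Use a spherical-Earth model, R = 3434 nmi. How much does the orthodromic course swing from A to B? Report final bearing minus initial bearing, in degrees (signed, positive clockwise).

At departure: θ₁ = atan2(sin Δλ cos φ₂, cos φ₁ sin φ₂ − sin φ₁ cos φ₂ cos Δλ) = 324.53°
At arrival: θ₂ = atan2(sin Δλ cos φ₁, −cos φ₂ sin φ₁ + sin φ₂ cos φ₁ cos Δλ) = 340.90°
Δθ = θ₂ − θ₁ = +16.4°

+16.4°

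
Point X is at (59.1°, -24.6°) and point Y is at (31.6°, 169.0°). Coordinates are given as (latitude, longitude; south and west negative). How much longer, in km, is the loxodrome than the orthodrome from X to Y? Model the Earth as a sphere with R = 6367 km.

Great circle: cos σ = sin φ₁ sin φ₂ + cos φ₁ cos φ₂ cos Δλ,  σ = 1.5463 rad → d_gc = 9845.4 km
Rhumb line: Δψ = -0.7041, q = Δφ/Δψ = 0.6816, d_rh = R√(Δφ²+q²Δλ²) = 12969.4 km
Excess = 12969.4 − 9845.4 = 3124.0 ≈ 3124 km

3124 km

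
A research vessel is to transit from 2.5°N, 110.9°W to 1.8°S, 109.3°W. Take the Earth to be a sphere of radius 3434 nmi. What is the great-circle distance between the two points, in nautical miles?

275 nmi

Haversine: a = sin²(Δφ/2)+cos φ₁ cos φ₂ sin²(Δλ/2) = 0.00160;  σ = 2·atan2(√a,√(1−a))
σ = 4.588° → d = Rσ = 3434·0.08007 = 275 nmi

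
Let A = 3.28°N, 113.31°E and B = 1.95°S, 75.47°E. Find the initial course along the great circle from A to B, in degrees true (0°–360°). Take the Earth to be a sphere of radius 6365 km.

N = sin Δλ·cos φ₂ = -0.6131;  D = cos φ₁ sin φ₂ − sin φ₁ cos φ₂ cos Δλ = -0.0791
initial course = atan2(N, D) = 262.65°

262.6°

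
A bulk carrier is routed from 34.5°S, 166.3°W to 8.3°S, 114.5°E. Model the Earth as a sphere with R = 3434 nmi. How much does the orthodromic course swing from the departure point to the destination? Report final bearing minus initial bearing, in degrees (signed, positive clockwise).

+34.4°

Initial bearing θ₁ = atan2(sin Δλ cos φ₂, cos φ₁ sin φ₂ − sin φ₁ cos φ₂ cos Δλ) = 269.18°
Final bearing θ₂ = (initial bearing from the destination back to the start) + 180° = 303.62°
Δθ = θ₂ − θ₁ = +34.4°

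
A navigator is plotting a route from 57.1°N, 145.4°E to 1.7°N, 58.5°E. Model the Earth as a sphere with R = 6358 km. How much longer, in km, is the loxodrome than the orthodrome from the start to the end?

316 km

Great circle: cos σ = sin φ₁ sin φ₂ + cos φ₁ cos φ₂ cos Δλ,  σ = 1.5165 rad → d_gc = 9641.9 km
Rhumb line: Δψ = -1.1902, q = Δφ/Δψ = 0.8124, d_rh = R√(Δφ²+q²Δλ²) = 9958.1 km
Excess = 9958.1 − 9641.9 = 316.2 ≈ 316 km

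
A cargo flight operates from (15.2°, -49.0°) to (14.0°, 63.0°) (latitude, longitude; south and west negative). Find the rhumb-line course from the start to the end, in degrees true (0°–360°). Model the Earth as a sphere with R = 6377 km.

Meridional parts: M(φ₁)=+0.2685, M(φ₂)=+0.2468 → ΔM = -0.0216;  Δλ = +1.9548 rad
tan C = Δλ / ΔM = -90.3176 → C = 90.63°

90.6°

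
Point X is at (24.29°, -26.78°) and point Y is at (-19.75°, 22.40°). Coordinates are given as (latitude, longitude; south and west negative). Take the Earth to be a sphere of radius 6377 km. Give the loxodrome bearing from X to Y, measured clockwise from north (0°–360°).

Δψ = ln[tan(π/4+φ₂/2)/tan(π/4+φ₁/2)] = -0.7890
Δλ = +0.8584 rad (taken the short way round)
course = atan2(Δλ, Δψ) = 132.59°

132.6°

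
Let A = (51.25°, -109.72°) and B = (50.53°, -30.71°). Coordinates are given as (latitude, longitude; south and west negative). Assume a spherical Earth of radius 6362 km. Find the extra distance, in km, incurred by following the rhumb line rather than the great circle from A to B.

Great circle: cos σ = sin φ₁ sin φ₂ + cos φ₁ cos φ₂ cos Δλ,  σ = 0.8259 rad → d_gc = 5254.4 km
Rhumb line: Δψ = -0.0199, q = Δφ/Δψ = 0.6308, d_rh = R√(Δφ²+q²Δλ²) = 5534.6 km
Excess = 5534.6 − 5254.4 = 280.2 ≈ 280 km

280 km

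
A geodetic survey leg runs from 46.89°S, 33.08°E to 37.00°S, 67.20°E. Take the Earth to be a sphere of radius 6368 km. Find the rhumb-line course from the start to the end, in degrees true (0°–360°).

Meridional parts: M(φ₁)=-0.9288, M(φ₂)=-0.6960 → ΔM = +0.2328;  Δλ = +0.5955 rad
tan C = Δλ / ΔM = +2.5577 → C = 68.65°

68.6°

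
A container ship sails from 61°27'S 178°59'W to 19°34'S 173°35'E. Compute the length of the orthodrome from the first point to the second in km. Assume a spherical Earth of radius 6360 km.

4685 km

Haversine: a = sin²(Δφ/2)+cos φ₁ cos φ₂ sin²(Δλ/2) = 0.12964;  σ = 2·atan2(√a,√(1−a))
σ = 42.207° → d = Rσ = 6360·0.73665 = 4685 km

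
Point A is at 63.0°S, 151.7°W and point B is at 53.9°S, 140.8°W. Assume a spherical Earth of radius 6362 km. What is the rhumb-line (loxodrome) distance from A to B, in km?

1190 km

Δψ = ln[tan(π/4+φ₂/2)/tan(π/4+φ₁/2)] = +0.3056;  Δφ = +0.1588 rad,  Δλ = +0.1902 rad
q = Δφ/Δψ = 0.5198
d = R·√(Δφ² + q²Δλ²) = 6362·0.18709 = 1190 km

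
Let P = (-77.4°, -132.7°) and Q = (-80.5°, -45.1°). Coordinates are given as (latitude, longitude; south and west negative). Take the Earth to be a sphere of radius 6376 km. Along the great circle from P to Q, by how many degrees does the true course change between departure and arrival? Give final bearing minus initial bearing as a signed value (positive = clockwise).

At departure: θ₁ = atan2(sin Δλ cos φ₂, cos φ₁ sin φ₂ − sin φ₁ cos φ₂ cos Δλ) = 141.65°
At arrival: θ₂ = atan2(sin Δλ cos φ₁, −cos φ₂ sin φ₁ + sin φ₂ cos φ₁ cos Δλ) = 55.10°
Δθ = θ₂ − θ₁ = -86.6°

-86.6°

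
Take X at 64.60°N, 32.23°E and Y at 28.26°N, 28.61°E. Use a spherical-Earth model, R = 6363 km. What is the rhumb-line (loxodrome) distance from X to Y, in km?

Rhumb course C = atan2(Δλ, Δψ) with Δψ = ln[tan(π/4+φ₂/2)/tan(π/4+φ₁/2)] = -0.9755, Δλ = -0.0632 → C = 183.71°
d = R·|Δφ| / |cos C| = 6363·0.63425 / 0.99791 = 4044 km

4044 km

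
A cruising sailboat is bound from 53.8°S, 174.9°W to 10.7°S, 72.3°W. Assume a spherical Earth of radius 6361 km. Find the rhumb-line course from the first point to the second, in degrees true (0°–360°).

62.5°

Δψ = ln[tan(π/4+φ₂/2)/tan(π/4+φ₁/2)] = +0.9304
Δλ = +1.7907 rad (taken the short way round)
course = atan2(Δλ, Δψ) = 62.54°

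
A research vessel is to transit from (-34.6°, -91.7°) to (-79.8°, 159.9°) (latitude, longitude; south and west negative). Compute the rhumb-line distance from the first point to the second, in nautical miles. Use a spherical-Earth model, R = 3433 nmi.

Δψ = ln[tan(π/4+φ₂/2)/tan(π/4+φ₁/2)] = -1.7720;  Δφ = -0.7889 rad,  Δλ = -1.8919 rad
q = Δφ/Δψ = 0.4452
d = R·√(Δφ² + q²Δλ²) = 3433·1.15403 = 3962 nmi

3962 nmi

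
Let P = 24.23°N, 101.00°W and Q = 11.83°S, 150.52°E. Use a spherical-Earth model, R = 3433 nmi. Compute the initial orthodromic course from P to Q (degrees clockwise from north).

266.3°

N = sin Δλ·cos φ₂ = -0.9283;  D = cos φ₁ sin φ₂ − sin φ₁ cos φ₂ cos Δλ = -0.0596
initial course = atan2(N, D) = 266.32°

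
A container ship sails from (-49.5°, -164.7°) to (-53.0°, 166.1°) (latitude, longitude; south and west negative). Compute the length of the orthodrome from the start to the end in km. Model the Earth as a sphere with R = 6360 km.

Haversine: a = sin²(Δφ/2)+cos φ₁ cos φ₂ sin²(Δλ/2) = 0.02577;  σ = 2·atan2(√a,√(1−a))
σ = 18.474° → d = Rσ = 6360·0.32243 = 2051 km

2051 km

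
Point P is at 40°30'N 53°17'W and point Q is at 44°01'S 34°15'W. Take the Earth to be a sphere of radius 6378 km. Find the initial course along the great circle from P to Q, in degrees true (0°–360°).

166.4°

θ = atan2( sin Δλ·cos φ₂ ,  cos φ₁ sin φ₂ − sin φ₁ cos φ₂ cos Δλ )
  = atan2(+0.2345, -0.9699) = 166.41°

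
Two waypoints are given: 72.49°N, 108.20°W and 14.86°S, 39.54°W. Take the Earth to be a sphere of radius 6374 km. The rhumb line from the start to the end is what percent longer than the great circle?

2.3%

Great circle: σ = 1.7100 rad → d_gc = Rσ = 10899.5 km
Rhumb: Δφ = -1.5245, Δλ = +1.1983, Δψ = -2.1331, q = Δφ/Δψ = 0.7147 → d_rh = R√(Δφ²+q²Δλ²) = 11145.9 km
Excess = (11145.9 − 10899.5) / 10899.5 = 246.4 / 10899.5 = 2.26% ≈ 2.3%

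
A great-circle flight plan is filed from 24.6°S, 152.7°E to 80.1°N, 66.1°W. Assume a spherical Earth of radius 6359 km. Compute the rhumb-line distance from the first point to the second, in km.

Rhumb course C = atan2(Δλ, Δψ) with Δψ = ln[tan(π/4+φ₂/2)/tan(π/4+φ₁/2)] = +2.8895, Δλ = +2.4644 → C = 40.46°
d = R·|Δφ| / |cos C| = 6359·1.82736 / 0.76086 = 15272 km

15272 km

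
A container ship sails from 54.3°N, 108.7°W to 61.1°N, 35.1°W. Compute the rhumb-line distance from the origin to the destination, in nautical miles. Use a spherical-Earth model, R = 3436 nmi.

2385 nmi

Rhumb course C = atan2(Δλ, Δψ) with Δψ = ln[tan(π/4+φ₂/2)/tan(π/4+φ₁/2)] = +0.2229, Δλ = +1.2846 → C = 80.16°
d = R·|Δφ| / |cos C| = 3436·0.11868 / 0.17096 = 2385 nmi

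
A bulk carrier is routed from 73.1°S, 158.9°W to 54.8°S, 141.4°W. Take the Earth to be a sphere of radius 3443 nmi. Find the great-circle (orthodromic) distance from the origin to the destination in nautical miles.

cos σ = sin φ₁ sin φ₂ + cos φ₁ cos φ₂ cos Δλ
      = sin(-73.10°)sin(-54.80°) + cos(-73.10°)cos(-54.80°)cos(17.50°) = 0.9417
σ = 19.666° → d = Rσ = 3443·0.34324 = 1182 nmi

1182 nmi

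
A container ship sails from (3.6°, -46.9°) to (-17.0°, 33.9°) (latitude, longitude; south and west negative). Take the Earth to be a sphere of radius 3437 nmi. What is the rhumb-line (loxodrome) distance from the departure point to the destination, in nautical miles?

Δψ = ln[tan(π/4+φ₂/2)/tan(π/4+φ₁/2)] = -0.3640;  Δφ = -0.3595 rad,  Δλ = +1.4102 rad
q = Δφ/Δψ = 0.9877
d = R·√(Δφ² + q²Δλ²) = 3437·1.43848 = 4944 nmi

4944 nmi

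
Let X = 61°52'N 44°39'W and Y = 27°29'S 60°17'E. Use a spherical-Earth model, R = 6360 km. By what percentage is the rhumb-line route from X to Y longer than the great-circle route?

Great circle: σ = 2.1115 rad → d_gc = Rσ = 13429.3 km
Rhumb: Δφ = -1.5595, Δλ = +1.8314, Δψ = -1.8832, q = Δφ/Δψ = 0.8281 → d_rh = R√(Δφ²+q²Δλ²) = 13834.7 km
Excess = (13834.7 − 13429.3) / 13429.3 = 405.4 / 13429.3 = 3.02% ≈ 3.0%

3.0%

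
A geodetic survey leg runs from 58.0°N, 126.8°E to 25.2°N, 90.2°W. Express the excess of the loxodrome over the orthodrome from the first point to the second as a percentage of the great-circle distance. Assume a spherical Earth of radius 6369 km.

Great circle: σ = 1.5927 rad → d_gc = Rσ = 10143.6 km
Rhumb: Δφ = -0.5725, Δλ = +2.4958, Δψ = -0.7944, q = Δφ/Δψ = 0.7206 → d_rh = R√(Δφ²+q²Δλ²) = 12020.9 km
Excess = (12020.9 − 10143.6) / 10143.6 = 1877.3 / 10143.6 = 18.51% ≈ 18.5%

18.5%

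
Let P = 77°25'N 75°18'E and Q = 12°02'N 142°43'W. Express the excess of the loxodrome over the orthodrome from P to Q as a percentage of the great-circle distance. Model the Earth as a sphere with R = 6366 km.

18.6%

Great circle: σ = 1.5352 rad → d_gc = Rσ = 9773.0 km
Rhumb: Δφ = -1.1412, Δλ = +2.4781, Δψ = -1.9934, q = Δφ/Δψ = 0.5725 → d_rh = R√(Δφ²+q²Δλ²) = 11590.2 km
Excess = (11590.2 − 9773.0) / 9773.0 = 1817.2 / 9773.0 = 18.59% ≈ 18.6%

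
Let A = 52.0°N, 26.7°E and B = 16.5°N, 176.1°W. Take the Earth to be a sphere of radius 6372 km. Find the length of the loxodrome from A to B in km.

14539 km

Rhumb course C = atan2(Δλ, Δψ) with Δψ = ln[tan(π/4+φ₂/2)/tan(π/4+φ₁/2)] = -0.7741, Δλ = +2.7437 → C = 105.76°
d = R·|Δφ| / |cos C| = 6372·0.61959 / 0.27155 = 14539 km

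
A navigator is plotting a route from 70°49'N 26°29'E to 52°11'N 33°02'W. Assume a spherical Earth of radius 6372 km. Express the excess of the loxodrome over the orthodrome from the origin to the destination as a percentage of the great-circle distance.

Great circle: σ = 0.5580 rad → d_gc = Rσ = 3555.6 km
Rhumb: Δφ = -0.3252, Δλ = -1.0388, Δψ = -0.7066, q = Δφ/Δψ = 0.4603 → d_rh = R√(Δφ²+q²Δλ²) = 3684.5 km
Excess = (3684.5 − 3555.6) / 3555.6 = 128.9 / 3555.6 = 3.63% ≈ 3.6%

3.6%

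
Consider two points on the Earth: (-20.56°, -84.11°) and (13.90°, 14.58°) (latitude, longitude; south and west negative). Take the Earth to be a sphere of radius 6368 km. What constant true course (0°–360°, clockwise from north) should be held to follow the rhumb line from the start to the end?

70.4°

Δψ = ln[tan(π/4+φ₂/2)/tan(π/4+φ₁/2)] = +0.6118
Δλ = +1.7225 rad (taken the short way round)
course = atan2(Δλ, Δψ) = 70.45°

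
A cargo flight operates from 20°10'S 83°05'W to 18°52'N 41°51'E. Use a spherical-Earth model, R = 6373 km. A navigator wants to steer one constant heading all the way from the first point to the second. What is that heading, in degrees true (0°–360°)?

Meridional parts: M(φ₁)=-0.3595, M(φ₂)=+0.3354 → ΔM = +0.6949;  Δλ = +2.1805 rad
tan C = Δλ / ΔM = +3.1380 → C = 72.32°

72.3°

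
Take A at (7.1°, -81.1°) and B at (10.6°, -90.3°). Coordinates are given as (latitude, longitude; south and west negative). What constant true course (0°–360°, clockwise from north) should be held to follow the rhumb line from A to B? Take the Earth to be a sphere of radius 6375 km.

Δψ = ln[tan(π/4+φ₂/2)/tan(π/4+φ₁/2)] = +0.0618
Δλ = -0.1606 rad (taken the short way round)
course = atan2(Δλ, Δψ) = 291.06°

291.1°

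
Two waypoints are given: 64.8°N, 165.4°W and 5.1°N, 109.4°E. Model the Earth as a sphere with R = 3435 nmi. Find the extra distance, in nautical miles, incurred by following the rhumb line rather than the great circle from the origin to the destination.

207 nmi

Great circle: cos σ = sin φ₁ sin φ₂ + cos φ₁ cos φ₂ cos Δλ,  σ = 1.4546 rad → d_gc = 4996.6 nmi
Rhumb line: Δψ = -1.4091, q = Δφ/Δψ = 0.7395, d_rh = R√(Δφ²+q²Δλ²) = 5203.5 nmi
Excess = 5203.5 − 4996.6 = 206.9 ≈ 207 nmi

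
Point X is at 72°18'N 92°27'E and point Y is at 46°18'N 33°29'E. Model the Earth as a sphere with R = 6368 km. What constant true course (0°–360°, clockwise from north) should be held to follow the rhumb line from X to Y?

Meridional parts: M(φ₁)=+1.8598, M(φ₂)=+0.9138 → ΔM = -0.9460;  Δλ = -1.0292 rad
tan C = Δλ / ΔM = +1.0879 → C = 227.41°

227.4°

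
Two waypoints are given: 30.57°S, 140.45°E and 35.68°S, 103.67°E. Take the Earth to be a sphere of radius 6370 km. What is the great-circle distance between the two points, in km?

3451 km

Haversine: a = sin²(Δφ/2)+cos φ₁ cos φ₂ sin²(Δλ/2) = 0.07160;  σ = 2·atan2(√a,√(1−a))
σ = 31.040° → d = Rσ = 6370·0.54175 = 3451 km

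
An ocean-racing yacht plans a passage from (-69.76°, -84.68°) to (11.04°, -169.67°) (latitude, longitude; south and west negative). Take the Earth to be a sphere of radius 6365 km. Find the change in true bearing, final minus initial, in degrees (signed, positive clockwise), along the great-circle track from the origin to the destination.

At departure: θ₁ = atan2(sin Δλ cos φ₂, cos φ₁ sin φ₂ − sin φ₁ cos φ₂ cos Δλ) = 278.53°
At arrival: θ₂ = atan2(sin Δλ cos φ₁, −cos φ₂ sin φ₁ + sin φ₂ cos φ₁ cos Δλ) = 339.60°
Δθ = θ₂ − θ₁ = +61.1°

+61.1°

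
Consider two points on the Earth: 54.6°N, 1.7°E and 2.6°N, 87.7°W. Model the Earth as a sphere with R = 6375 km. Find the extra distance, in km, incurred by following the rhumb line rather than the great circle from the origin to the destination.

322 km

Great circle: cos σ = sin φ₁ sin φ₂ + cos φ₁ cos φ₂ cos Δλ,  σ = 1.5277 rad → d_gc = 9739.4 km
Rhumb line: Δψ = -1.0967, q = Δφ/Δψ = 0.8275, d_rh = R√(Δφ²+q²Δλ²) = 10061.4 km
Excess = 10061.4 − 9739.4 = 322.0 ≈ 322 km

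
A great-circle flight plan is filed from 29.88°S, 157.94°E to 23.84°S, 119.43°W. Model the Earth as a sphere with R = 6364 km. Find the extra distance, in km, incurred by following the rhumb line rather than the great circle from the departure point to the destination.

Great circle: cos σ = sin φ₁ sin φ₂ + cos φ₁ cos φ₂ cos Δλ,  σ = 1.2629 rad → d_gc = 8036.8 km
Rhumb line: Δψ = +0.1182, q = Δφ/Δψ = 0.8915, d_rh = R√(Δφ²+q²Δλ²) = 8209.5 km
Excess = 8209.5 − 8036.8 = 172.7 ≈ 173 km

173 km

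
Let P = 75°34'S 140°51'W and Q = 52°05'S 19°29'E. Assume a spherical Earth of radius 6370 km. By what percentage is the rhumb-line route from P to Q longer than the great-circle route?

35.2%

Great circle: σ = 0.9023 rad → d_gc = Rσ = 5747.9 km
Rhumb: Δφ = +0.4099, Δλ = +2.7983, Δψ = +0.9980, q = Δφ/Δψ = 0.4107 → d_rh = R√(Δφ²+q²Δλ²) = 7772.2 km
Excess = (7772.2 − 5747.9) / 5747.9 = 2024.3 / 5747.9 = 35.22% ≈ 35.2%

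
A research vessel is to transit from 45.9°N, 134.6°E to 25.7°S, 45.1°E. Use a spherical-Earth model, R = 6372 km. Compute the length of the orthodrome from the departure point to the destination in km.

11990 km

Haversine: a = sin²(Δφ/2)+cos φ₁ cos φ₂ sin²(Δλ/2) = 0.65297;  σ = 2·atan2(√a,√(1−a))
σ = 107.815° → d = Rσ = 6372·1.88173 = 11990 km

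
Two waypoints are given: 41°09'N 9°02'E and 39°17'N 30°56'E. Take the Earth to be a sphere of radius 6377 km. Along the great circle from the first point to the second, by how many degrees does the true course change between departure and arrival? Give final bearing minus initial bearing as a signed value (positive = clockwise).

+14.2°

At departure: θ₁ = atan2(sin Δλ cos φ₂, cos φ₁ sin φ₂ − sin φ₁ cos φ₂ cos Δλ) = 89.17°
At arrival: θ₂ = atan2(sin Δλ cos φ₁, −cos φ₂ sin φ₁ + sin φ₂ cos φ₁ cos Δλ) = 103.41°
Δθ = θ₂ − θ₁ = +14.2°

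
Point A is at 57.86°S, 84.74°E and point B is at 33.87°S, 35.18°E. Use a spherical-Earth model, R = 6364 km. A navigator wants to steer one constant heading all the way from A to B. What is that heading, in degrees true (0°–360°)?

305.4°

Δψ = ln[tan(π/4+φ₂/2)/tan(π/4+φ₁/2)] = +0.6156
Δλ = -0.8650 rad (taken the short way round)
course = atan2(Δλ, Δψ) = 305.44°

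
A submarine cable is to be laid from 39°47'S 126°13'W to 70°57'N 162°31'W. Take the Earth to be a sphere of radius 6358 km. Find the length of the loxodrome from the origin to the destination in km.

12663 km

Δψ = ln[tan(π/4+φ₂/2)/tan(π/4+φ₁/2)] = +2.5430;  Δφ = +1.9327 rad,  Δλ = -0.6336 rad
q = Δφ/Δψ = 0.7600
d = R·√(Δφ² + q²Δλ²) = 6358·1.99174 = 12663 km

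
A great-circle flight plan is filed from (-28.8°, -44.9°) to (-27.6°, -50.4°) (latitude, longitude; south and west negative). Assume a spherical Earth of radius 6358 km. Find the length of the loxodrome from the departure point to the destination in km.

554 km

Rhumb course C = atan2(Δλ, Δψ) with Δψ = ln[tan(π/4+φ₂/2)/tan(π/4+φ₁/2)] = +0.0238, Δλ = -0.0960 → C = 283.91°
d = R·|Δφ| / |cos C| = 6358·0.02094 / 0.24032 = 554 km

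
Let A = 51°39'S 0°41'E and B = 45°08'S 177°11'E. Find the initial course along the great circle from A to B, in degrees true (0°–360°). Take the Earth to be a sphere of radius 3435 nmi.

θ = atan2( sin Δλ·cos φ₂ ,  cos φ₁ sin φ₂ − sin φ₁ cos φ₂ cos Δλ )
  = atan2(+0.0431, -0.9920) = 177.51°

177.5°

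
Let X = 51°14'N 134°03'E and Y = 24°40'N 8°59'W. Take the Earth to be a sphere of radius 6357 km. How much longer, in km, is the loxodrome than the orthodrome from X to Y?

Great circle: cos σ = sin φ₁ sin φ₂ + cos φ₁ cos φ₂ cos Δλ,  σ = 1.7004 rad → d_gc = 10809.4 km
Rhumb line: Δψ = -0.6001, q = Δφ/Δψ = 0.7726, d_rh = R√(Δφ²+q²Δλ²) = 12610.3 km
Excess = 12610.3 − 10809.4 = 1800.9 ≈ 1801 km

1801 km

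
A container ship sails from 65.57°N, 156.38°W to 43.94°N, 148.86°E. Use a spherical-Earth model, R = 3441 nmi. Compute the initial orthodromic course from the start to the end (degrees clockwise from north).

261.2°

θ = atan2( sin Δλ·cos φ₂ ,  cos φ₁ sin φ₂ − sin φ₁ cos φ₂ cos Δλ )
  = atan2(-0.5881, -0.0913) = 261.18°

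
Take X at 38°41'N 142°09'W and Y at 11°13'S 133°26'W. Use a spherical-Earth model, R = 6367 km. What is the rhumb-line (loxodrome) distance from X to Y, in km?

5619 km

Rhumb course C = atan2(Δλ, Δψ) with Δψ = ln[tan(π/4+φ₂/2)/tan(π/4+φ₁/2)] = -0.9302, Δλ = +0.1521 → C = 170.71°
d = R·|Δφ| / |cos C| = 6367·0.87092 / 0.98689 = 5619 km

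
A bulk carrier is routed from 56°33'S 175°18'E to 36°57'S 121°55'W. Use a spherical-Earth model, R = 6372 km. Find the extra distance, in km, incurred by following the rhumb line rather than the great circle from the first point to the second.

Great circle: cos σ = sin φ₁ sin φ₂ + cos φ₁ cos φ₂ cos Δλ,  σ = 0.7912 rad → d_gc = 5041.3 km
Rhumb line: Δψ = +0.5074, q = Δφ/Δψ = 0.6741, d_rh = R√(Δφ²+q²Δλ²) = 5187.2 km
Excess = 5187.2 − 5041.3 = 145.9 ≈ 146 km

146 km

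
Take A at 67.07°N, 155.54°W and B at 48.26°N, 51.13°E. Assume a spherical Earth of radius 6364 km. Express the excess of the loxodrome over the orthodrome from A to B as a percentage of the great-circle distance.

30.3%

Great circle: σ = 1.0979 rad → d_gc = Rσ = 6987.3 km
Rhumb: Δφ = -0.3283, Δλ = -2.6761, Δψ = -0.6312, q = Δφ/Δψ = 0.5201 → d_rh = R√(Δφ²+q²Δλ²) = 9101.2 km
Excess = (9101.2 − 6987.3) / 6987.3 = 2113.9 / 6987.3 = 30.253% ≈ 30.3%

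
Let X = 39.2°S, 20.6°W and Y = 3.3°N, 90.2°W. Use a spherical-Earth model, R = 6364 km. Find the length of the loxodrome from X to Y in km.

8565 km

Δψ = ln[tan(π/4+φ₂/2)/tan(π/4+φ₁/2)] = +0.8024;  Δφ = +0.7418 rad,  Δλ = -1.2147 rad
q = Δφ/Δψ = 0.9244
d = R·√(Δφ² + q²Δλ²) = 6364·1.34581 = 8565 km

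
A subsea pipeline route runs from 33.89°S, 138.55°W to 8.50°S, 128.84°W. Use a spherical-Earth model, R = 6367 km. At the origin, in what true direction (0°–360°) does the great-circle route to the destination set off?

21.6°

N = sin Δλ·cos φ₂ = +0.1668;  D = cos φ₁ sin φ₂ − sin φ₁ cos φ₂ cos Δλ = +0.4209
initial course = atan2(N, D) = 21.62°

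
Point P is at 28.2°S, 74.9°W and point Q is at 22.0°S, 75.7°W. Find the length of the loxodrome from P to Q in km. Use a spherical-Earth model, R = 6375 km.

Δψ = ln[tan(π/4+φ₂/2)/tan(π/4+φ₁/2)] = +0.1196;  Δφ = +0.1082 rad,  Δλ = -0.0140 rad
q = Δφ/Δψ = 0.9049
d = R·√(Δφ² + q²Δλ²) = 6375·0.10895 = 695 km

695 km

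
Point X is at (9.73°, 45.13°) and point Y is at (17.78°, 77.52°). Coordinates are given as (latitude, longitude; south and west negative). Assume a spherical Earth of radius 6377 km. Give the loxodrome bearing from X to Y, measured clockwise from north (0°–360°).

75.6°

Δψ = ln[tan(π/4+φ₂/2)/tan(π/4+φ₁/2)] = +0.1448
Δλ = +0.5653 rad (taken the short way round)
course = atan2(Δλ, Δψ) = 75.63°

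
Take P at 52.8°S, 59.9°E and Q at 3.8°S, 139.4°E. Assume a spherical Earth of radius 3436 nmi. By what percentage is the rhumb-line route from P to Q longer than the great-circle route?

Great circle: σ = 1.4073 rad → d_gc = Rσ = 4835.6 nmi
Rhumb: Δφ = +0.8552, Δλ = +1.3875, Δψ = +1.0227, q = Δφ/Δψ = 0.8362 → d_rh = R√(Δφ²+q²Δλ²) = 4952.8 nmi
Excess = (4952.8 − 4835.6) / 4835.6 = 117.2 / 4835.6 = 2.42% ≈ 2.4%

2.4%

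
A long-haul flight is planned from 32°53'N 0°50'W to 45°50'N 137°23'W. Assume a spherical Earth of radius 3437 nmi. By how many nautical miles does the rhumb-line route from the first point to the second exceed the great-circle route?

829 nmi

Great circle: cos σ = sin φ₁ sin φ₂ + cos φ₁ cos φ₂ cos Δλ,  σ = 1.6061 rad → d_gc = 5520.3 nmi
Rhumb line: Δψ = +0.2938, q = Δφ/Δψ = 0.7693, d_rh = R√(Δφ²+q²Δλ²) = 6349.4 nmi
Excess = 6349.4 − 5520.3 = 829.1 ≈ 829 nmi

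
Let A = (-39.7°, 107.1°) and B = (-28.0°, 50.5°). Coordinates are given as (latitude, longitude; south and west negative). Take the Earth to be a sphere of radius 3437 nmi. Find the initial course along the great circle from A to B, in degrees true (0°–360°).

θ = atan2( sin Δλ·cos φ₂ ,  cos φ₁ sin φ₂ − sin φ₁ cos φ₂ cos Δλ )
  = atan2(-0.7371, -0.0507) = 266.06°

266.1°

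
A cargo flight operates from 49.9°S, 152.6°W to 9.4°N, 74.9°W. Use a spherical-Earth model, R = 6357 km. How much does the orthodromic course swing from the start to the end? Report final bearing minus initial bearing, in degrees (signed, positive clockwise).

Initial bearing θ₁ = atan2(sin Δλ cos φ₂, cos φ₁ sin φ₂ − sin φ₁ cos φ₂ cos Δλ) = 74.57°
Final bearing θ₂ = (initial bearing from the destination back to the start) + 180° = 39.00°
Δθ = θ₂ − θ₁ = -35.6°

-35.6°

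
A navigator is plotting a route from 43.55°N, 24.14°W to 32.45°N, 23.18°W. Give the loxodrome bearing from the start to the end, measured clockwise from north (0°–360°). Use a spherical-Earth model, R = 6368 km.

176.1°

Meridional parts: M(φ₁)=+0.8460, M(φ₂)=+0.5993 → ΔM = -0.2467;  Δλ = +0.0168 rad
tan C = Δλ / ΔM = -0.0679 → C = 176.11°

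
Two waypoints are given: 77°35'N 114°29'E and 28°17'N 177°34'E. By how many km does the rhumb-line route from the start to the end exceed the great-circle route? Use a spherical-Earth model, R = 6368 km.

Great circle: cos σ = sin φ₁ sin φ₂ + cos φ₁ cos φ₂ cos Δλ,  σ = 0.9903 rad → d_gc = 6306.0 km
Rhumb line: Δψ = -1.7034, q = Δφ/Δψ = 0.5051, d_rh = R√(Δφ²+q²Δλ²) = 6524.3 km
Excess = 6524.3 − 6306.0 = 218.3 ≈ 218 km

218 km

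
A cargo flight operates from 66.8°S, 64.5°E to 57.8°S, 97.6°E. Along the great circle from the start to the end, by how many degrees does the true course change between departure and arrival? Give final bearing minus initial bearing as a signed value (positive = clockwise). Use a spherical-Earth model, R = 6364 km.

Initial bearing θ₁ = atan2(sin Δλ cos φ₂, cos φ₁ sin φ₂ − sin φ₁ cos φ₂ cos Δλ) = 75.19°
Final bearing θ₂ = (initial bearing from the destination back to the start) + 180° = 45.62°
Δθ = θ₂ − θ₁ = -29.6°

-29.6°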